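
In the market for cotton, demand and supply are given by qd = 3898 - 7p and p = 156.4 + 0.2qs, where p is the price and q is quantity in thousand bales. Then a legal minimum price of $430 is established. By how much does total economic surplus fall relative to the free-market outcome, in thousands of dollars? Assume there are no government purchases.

13440

Rearranging supply gives qs = 5p - 782. Equilibrium: 3898 - 7p = 5p - 782, so 4680 = 12p and p* = 390, q* = 1168.
Because the floor (430) lies above the market-clearing price, it is binding.
At p = 430: qd = 3898 - 7·430 = 888 and qs = 5·430 - 782 = 1368.
Quantity traded falls to 888. At q = 888 the demand price is (3898 - 888)/7 = 430 and the supply price is (782 + 888)/5 = 334.
Deadweight loss = ½ · (430 - 334) · (1168 - 888) = ½ · 96 · 280 = 13440.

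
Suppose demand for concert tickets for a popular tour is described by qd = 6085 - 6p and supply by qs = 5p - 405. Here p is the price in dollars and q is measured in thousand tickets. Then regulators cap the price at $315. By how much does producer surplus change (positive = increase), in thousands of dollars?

Setting quantity demanded equal to quantity supplied, 6085 - 6p = 5p - 405, gives p* = 590 and q* = 2545.
The ceiling of 315 is below the equilibrium price 590, so it binds.
At p = 315: qd = 6085 - 6·315 = 4195 and qs = 5·315 - 405 = 1170.
Producer surplus without the control is ½ · (590 - 81) · 2545 = 647702.5.
With the ceiling, producers sell 1170 units at 315, so PS = ½ · (315 - 81) · 1170 = 136890.
Change in producer surplus = 136890 - 647702.5 = -510812.5.

-510812.5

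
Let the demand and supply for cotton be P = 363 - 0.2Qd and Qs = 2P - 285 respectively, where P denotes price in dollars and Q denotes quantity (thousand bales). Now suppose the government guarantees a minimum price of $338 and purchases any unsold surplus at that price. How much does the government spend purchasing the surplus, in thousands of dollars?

89908

Rearranging demand gives Qd = 1815 - 5P. Setting quantity demanded equal to quantity supplied, 1815 - 5P = 2P - 285, gives P* = 300 and Q* = 315.
Since 338 > 300, the floor is binding.
At P = 338: Qd = 1815 - 5·338 = 125 and Qs = 2·338 - 285 = 391.
Surplus = Qs - Qd = 266.
Government expenditure = surplus × support price = 266 × 338 = 89908.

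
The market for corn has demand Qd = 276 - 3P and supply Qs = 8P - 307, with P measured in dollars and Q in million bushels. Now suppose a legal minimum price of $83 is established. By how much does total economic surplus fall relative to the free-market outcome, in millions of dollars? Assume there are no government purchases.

Setting quantity demanded equal to quantity supplied, 276 - 3P = 8P - 307, gives P* = 53 and Q* = 117.
Since 83 > 53, the floor is binding.
At P = 83: Qd = 276 - 3·83 = 27 and Qs = 8·83 - 307 = 357.
Quantity traded falls to 27. At Q = 27 the demand price is (276 - 27)/3 = 83 and the supply price is (307 + 27)/8 = 41.75.
Deadweight loss = ½ · (83 - 41.75) · (117 - 27) = ½ · 41.25 · 90 = 1856.25.

1856.25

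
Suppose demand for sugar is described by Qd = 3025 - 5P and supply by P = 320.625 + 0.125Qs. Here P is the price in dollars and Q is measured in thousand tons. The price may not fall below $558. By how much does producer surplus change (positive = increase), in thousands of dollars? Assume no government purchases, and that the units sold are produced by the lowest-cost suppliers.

Rearranging supply gives Qs = 8P - 2565. Without the control the market clears where 3025 - 5P = 8P - 2565, i.e. P* = 430 and Q* = 875.
The floor of 558 is above the equilibrium price 430, so it binds.
At P = 558: Qd = 3025 - 5·558 = 235 and Qs = 8·558 - 2565 = 1899.
Producer surplus without the control is ½ · (430 - 320.625) · 875 = 47851.5625.
With the floor, 235 units are sold at 558. The supply price at Q = 235 is 350, so PS = ½ · [(558 - 320.625) + (558 - 350)] · 235 = 52331.5625.
Change in producer surplus = 52331.5625 - 47851.5625 = 4480.

4480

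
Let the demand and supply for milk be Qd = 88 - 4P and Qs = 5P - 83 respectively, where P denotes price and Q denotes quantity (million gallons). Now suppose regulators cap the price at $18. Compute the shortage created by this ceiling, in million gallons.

9

Setting quantity demanded equal to quantity supplied, 88 - 4P = 5P - 83, gives P* = 19 and Q* = 12.
The ceiling of 18 is below the equilibrium price 19, so it binds.
At P = 18: Qd = 88 - 4·18 = 16 and Qs = 5·18 - 83 = 7.
Shortage = Qd - Qs = 16 - 7 = 9.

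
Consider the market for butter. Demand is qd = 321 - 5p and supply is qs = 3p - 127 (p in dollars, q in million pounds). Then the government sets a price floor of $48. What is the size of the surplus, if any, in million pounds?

Setting quantity demanded equal to quantity supplied, 321 - 5p = 3p - 127, gives p* = 56 and q* = 41.
Since 48 is below p* = 56, the floor does not bind and the free-market outcome prevails.
Since the control does not bind, there is no surplus.

0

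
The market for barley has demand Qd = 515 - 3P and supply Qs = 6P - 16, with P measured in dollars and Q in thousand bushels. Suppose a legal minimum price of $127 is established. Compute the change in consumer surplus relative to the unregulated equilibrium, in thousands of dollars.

In a free market, 515 - 3P = 6P - 16 gives the equilibrium P* = 59, Q* = 338.
Since 127 > 59, the floor is binding.
At P = 127: Qd = 515 - 3·127 = 134 and Qs = 6·127 - 16 = 746.
Consumer surplus without the control is ½ · (515/3 - 59) · 338 = 57122/3.
With the floor, consumers buy 134 units at 127, so CS = ½ · (515/3 - 127) · 134 = 8978/3.
Change in consumer surplus = 8978/3 - 57122/3 = -16048.

-16048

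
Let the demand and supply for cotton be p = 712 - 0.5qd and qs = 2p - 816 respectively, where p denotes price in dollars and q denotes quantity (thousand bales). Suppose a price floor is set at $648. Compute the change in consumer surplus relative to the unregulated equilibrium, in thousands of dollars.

Rearranging demand gives qd = 1424 - 2p. Equilibrium: 1424 - 2p = 2p - 816, so 2240 = 4p and p* = 560, q* = 304.
Since 648 > 560, the floor is binding.
At p = 648: qd = 1424 - 2·648 = 128 and qs = 2·648 - 816 = 480.
Consumer surplus without the control is ½ · (712 - 560) · 304 = 23104.
With the floor, consumers buy 128 units at 648, so CS = ½ · (712 - 648) · 128 = 4096.
Change in consumer surplus = 4096 - 23104 = -19008.

-19008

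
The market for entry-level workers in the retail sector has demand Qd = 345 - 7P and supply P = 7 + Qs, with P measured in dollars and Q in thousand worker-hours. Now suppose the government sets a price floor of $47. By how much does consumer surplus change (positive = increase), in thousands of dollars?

-79.5

Rearranging supply gives Qs = P - 7. Without the control the market clears where 345 - 7P = P - 7, i.e. P* = 44 and Q* = 37.
The floor of 47 is above the equilibrium price 44, so it binds.
At P = 47: Qd = 345 - 7·47 = 16 and Qs = 47 - 7 = 40.
Consumer surplus without the control is ½ · (345/7 - 44) · 37 = 1369/14.
With the floor, consumers buy 16 units at 47, so CS = ½ · (345/7 - 47) · 16 = 128/7.
Change in consumer surplus = 128/7 - 1369/14 = -79.5.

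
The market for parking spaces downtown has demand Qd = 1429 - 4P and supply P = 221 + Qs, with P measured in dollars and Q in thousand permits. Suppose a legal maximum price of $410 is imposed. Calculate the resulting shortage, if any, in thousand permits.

Rearranging supply gives Qs = P - 221. Without the control the market clears where 1429 - 4P = P - 221, i.e. P* = 330 and Q* = 109.
The ceiling of 410 is above the equilibrium price 330, so it is not binding; the market clears at P* = 330, Q* = 109.
Since the control does not bind, there is no shortage.

0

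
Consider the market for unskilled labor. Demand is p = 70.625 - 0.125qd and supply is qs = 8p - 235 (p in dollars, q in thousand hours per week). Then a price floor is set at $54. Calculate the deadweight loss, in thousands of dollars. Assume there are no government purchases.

128

Rearranging demand gives qd = 565 - 8p. Without the control the market clears where 565 - 8p = 8p - 235, i.e. p* = 50 and q* = 165.
Because the floor (54) lies above the market-clearing price, it is binding.
At p = 54: qd = 565 - 8·54 = 133 and qs = 8·54 - 235 = 197.
Quantity traded falls to 133. At q = 133 the demand price is (565 - 133)/8 = 54 and the supply price is (235 + 133)/8 = 46.
Deadweight loss = ½ · (54 - 46) · (165 - 133) = ½ · 8 · 32 = 128.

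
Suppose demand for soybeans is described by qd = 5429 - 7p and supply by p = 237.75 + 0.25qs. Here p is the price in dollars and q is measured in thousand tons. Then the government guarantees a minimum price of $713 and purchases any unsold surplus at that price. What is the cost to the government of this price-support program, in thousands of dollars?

1043119

Rearranging supply gives qs = 4p - 951. Without the control the market clears where 5429 - 7p = 4p - 951, i.e. p* = 580 and q* = 1369.
Since 713 > 580, the floor is binding.
At p = 713: qd = 5429 - 7·713 = 438 and qs = 4·713 - 951 = 1901.
Surplus = qs - qd = 1463.
Government expenditure = surplus × support price = 1463 × 713 = 1043119.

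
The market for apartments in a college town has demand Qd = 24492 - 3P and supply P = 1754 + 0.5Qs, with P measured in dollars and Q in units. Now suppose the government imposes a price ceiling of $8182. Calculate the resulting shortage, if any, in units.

0

Rearranging supply gives Qs = 2P - 3508. Equilibrium: 24492 - 3P = 2P - 3508, so 28000 = 5P and P* = 5600, Q* = 7692.
The ceiling of 8182 is above the equilibrium price 5600, so it is not binding; the market clears at P* = 5600, Q* = 7692.
Since the control does not bind, there is no shortage.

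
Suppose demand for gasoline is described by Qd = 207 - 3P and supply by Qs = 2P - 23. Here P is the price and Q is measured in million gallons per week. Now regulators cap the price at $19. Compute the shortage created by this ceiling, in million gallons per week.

135

In a free market, 207 - 3P = 2P - 23 gives the equilibrium P* = 46, Q* = 69.
Since 19 < 46, the ceiling is binding.
At P = 19: Qd = 207 - 3·19 = 150 and Qs = 2·19 - 23 = 15.
Shortage = Qd - Qs = 150 - 15 = 135.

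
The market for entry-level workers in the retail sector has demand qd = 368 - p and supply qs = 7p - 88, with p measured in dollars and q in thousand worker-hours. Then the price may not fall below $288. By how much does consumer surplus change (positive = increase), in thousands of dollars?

-45160.5

Equilibrium: 368 - p = 7p - 88, so 456 = 8p and p* = 57, q* = 311.
The floor of 288 is above the equilibrium price 57, so it binds.
At p = 288: qd = 368 - 288 = 80 and qs = 7·288 - 88 = 1928.
Consumer surplus without the control is ½ · (368 - 57) · 311 = 48360.5.
With the floor, consumers buy 80 units at 288, so CS = ½ · (368 - 288) · 80 = 3200.
Change in consumer surplus = 3200 - 48360.5 = -45160.5.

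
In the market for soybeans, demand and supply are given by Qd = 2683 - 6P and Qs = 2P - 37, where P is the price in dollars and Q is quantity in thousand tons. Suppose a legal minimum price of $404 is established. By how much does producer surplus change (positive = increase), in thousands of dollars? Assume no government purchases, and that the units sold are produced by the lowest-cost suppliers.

-20288

Equilibrium: 2683 - 6P = 2P - 37, so 2720 = 8P and P* = 340, Q* = 643.
Since 404 > 340, the floor is binding.
At P = 404: Qd = 2683 - 6·404 = 259 and Qs = 2·404 - 37 = 771.
Producer surplus without the control is ½ · (340 - 18.5) · 643 = 103362.25.
With the floor, 259 units are sold at 404. The supply price at Q = 259 is 148, so PS = ½ · [(404 - 18.5) + (404 - 148)] · 259 = 83074.25.
Change in producer surplus = 83074.25 - 103362.25 = -20288.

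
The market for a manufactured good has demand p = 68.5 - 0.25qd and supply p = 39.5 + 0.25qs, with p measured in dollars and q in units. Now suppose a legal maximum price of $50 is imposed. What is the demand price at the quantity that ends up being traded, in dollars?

58

Rearranging demand gives qd = 274 - 4p; rearranging supply gives qs = 4p - 158. Without the control the market clears where 274 - 4p = 4p - 158, i.e. p* = 54 and q* = 58.
Since 50 < 54, the ceiling is binding.
At p = 50: qd = 274 - 4·50 = 74 and qs = 4·50 - 158 = 42.
Only 42 units reach the market. On the demand curve, the marginal buyer's willingness to pay at q = 42 is (274 - 42)/4 = 58.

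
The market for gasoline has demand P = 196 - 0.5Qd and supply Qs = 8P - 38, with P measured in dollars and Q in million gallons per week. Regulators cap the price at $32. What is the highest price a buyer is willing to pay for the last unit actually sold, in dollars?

87

Rearranging demand gives Qd = 392 - 2P. Setting quantity demanded equal to quantity supplied, 392 - 2P = 8P - 38, gives P* = 43 and Q* = 306.
Because the ceiling (32) lies below the market-clearing price, it is binding.
At P = 32: Qd = 392 - 2·32 = 328 and Qs = 8·32 - 38 = 218.
Only 218 units reach the market. On the demand curve, the marginal buyer's willingness to pay at Q = 218 is (392 - 218)/2 = 87.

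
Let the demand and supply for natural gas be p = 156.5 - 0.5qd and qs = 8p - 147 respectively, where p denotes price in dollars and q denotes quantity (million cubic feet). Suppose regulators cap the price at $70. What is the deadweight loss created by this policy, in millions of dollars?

0

Rearranging demand gives qd = 313 - 2p. Equilibrium: 313 - 2p = 8p - 147, so 460 = 10p and p* = 46, q* = 221.
The ceiling of 70 is above the equilibrium price 46, so it is not binding; the market clears at p* = 46, q* = 221.
Since the control does not bind, no trades are prevented and deadweight loss is zero.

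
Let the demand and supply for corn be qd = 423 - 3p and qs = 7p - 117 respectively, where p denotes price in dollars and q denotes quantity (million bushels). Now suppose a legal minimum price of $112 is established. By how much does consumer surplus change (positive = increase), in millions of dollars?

-10092

Equilibrium: 423 - 3p = 7p - 117, so 540 = 10p and p* = 54, q* = 261.
The floor of 112 is above the equilibrium price 54, so it binds.
At p = 112: qd = 423 - 3·112 = 87 and qs = 7·112 - 117 = 667.
Consumer surplus without the control is ½ · (141 - 54) · 261 = 11353.5.
With the floor, consumers buy 87 units at 112, so CS = ½ · (141 - 112) · 87 = 1261.5.
Change in consumer surplus = 1261.5 - 11353.5 = -10092.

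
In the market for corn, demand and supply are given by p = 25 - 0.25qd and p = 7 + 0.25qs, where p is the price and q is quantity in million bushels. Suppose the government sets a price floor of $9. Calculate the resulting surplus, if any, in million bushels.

Rearranging demand gives qd = 100 - 4p; rearranging supply gives qs = 4p - 28. In a free market, 100 - 4p = 4p - 28 gives the equilibrium p* = 16, q* = 36.
The floor of 9 is below the equilibrium price 16, so it is not binding; the market clears at p* = 16, q* = 36.
Since the control does not bind, there is no surplus.

0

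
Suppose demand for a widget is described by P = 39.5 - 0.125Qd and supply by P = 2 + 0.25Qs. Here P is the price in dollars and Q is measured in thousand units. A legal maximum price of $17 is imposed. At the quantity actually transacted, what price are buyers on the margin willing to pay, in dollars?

32

Rearranging demand gives Qd = 316 - 8P; rearranging supply gives Qs = 4P - 8. Without the control the market clears where 316 - 8P = 4P - 8, i.e. P* = 27 and Q* = 100.
Because the ceiling (17) lies below the market-clearing price, it is binding.
At P = 17: Qd = 316 - 8·17 = 180 and Qs = 4·17 - 8 = 60.
Only 60 units reach the market. On the demand curve, the marginal buyer's willingness to pay at Q = 60 is (316 - 60)/8 = 32.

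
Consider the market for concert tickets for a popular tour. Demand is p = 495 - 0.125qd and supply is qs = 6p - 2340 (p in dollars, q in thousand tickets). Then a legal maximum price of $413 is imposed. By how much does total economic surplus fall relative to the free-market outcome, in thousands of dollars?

7187.25

Rearranging demand gives qd = 3960 - 8p. Equilibrium: 3960 - 8p = 6p - 2340, so 6300 = 14p and p* = 450, q* = 360.
Since 413 < 450, the ceiling is binding.
At p = 413: qd = 3960 - 8·413 = 656 and qs = 6·413 - 2340 = 138.
Quantity traded falls to 138. At q = 138 the demand price is (3960 - 138)/8 = 477.75 and the supply price is (2340 + 138)/6 = 413.
Deadweight loss = ½ · (477.75 - 413) · (360 - 138) = ½ · 64.75 · 222 = 7187.25.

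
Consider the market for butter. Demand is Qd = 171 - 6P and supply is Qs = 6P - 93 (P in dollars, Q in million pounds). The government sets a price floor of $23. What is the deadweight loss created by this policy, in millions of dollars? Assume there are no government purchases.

6

Equilibrium: 171 - 6P = 6P - 93, so 264 = 12P and P* = 22, Q* = 39.
Because the floor (23) lies above the market-clearing price, it is binding.
At P = 23: Qd = 171 - 6·23 = 33 and Qs = 6·23 - 93 = 45.
Quantity traded falls to 33. At Q = 33 the demand price is (171 - 33)/6 = 23 and the supply price is (93 + 33)/6 = 21.
Deadweight loss = ½ · (23 - 21) · (39 - 33) = ½ · 2 · 6 = 6.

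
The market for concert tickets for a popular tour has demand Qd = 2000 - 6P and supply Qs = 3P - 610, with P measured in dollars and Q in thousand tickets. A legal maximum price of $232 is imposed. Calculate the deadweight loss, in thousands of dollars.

In a free market, 2000 - 6P = 3P - 610 gives the equilibrium P* = 290, Q* = 260.
Because the ceiling (232) lies below the market-clearing price, it is binding.
At P = 232: Qd = 2000 - 6·232 = 608 and Qs = 3·232 - 610 = 86.
Quantity traded falls to 86. At Q = 86 the demand price is (2000 - 86)/6 = 319 and the supply price is (610 + 86)/3 = 232.
Deadweight loss = ½ · (319 - 232) · (260 - 86) = ½ · 87 · 174 = 7569.

7569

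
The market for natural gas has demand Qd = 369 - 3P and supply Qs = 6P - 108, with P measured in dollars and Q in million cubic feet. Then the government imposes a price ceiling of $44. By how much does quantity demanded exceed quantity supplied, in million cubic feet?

In a free market, 369 - 3P = 6P - 108 gives the equilibrium P* = 53, Q* = 210.
Because the ceiling (44) lies below the market-clearing price, it is binding.
At P = 44: Qd = 369 - 3·44 = 237 and Qs = 6·44 - 108 = 156.
Shortage = Qd - Qs = 237 - 156 = 81.

81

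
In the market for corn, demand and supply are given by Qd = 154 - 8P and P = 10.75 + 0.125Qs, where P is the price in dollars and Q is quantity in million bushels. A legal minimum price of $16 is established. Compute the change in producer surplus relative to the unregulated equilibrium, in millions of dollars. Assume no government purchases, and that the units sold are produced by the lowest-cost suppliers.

22

Rearranging supply gives Qs = 8P - 86. Setting quantity demanded equal to quantity supplied, 154 - 8P = 8P - 86, gives P* = 15 and Q* = 34.
Because the floor (16) lies above the market-clearing price, it is binding.
At P = 16: Qd = 154 - 8·16 = 26 and Qs = 8·16 - 86 = 42.
Producer surplus without the control is ½ · (15 - 10.75) · 34 = 72.25.
With the floor, 26 units are sold at 16. The supply price at Q = 26 is 14, so PS = ½ · [(16 - 10.75) + (16 - 14)] · 26 = 94.25.
Change in producer surplus = 94.25 - 72.25 = 22.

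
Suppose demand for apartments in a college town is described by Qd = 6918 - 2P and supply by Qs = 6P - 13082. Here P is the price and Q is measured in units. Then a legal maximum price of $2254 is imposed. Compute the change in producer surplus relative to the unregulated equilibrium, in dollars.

-290280

Setting quantity demanded equal to quantity supplied, 6918 - 2P = 6P - 13082, gives P* = 2500 and Q* = 1918.
Because the ceiling (2254) lies below the market-clearing price, it is binding.
At P = 2254: Qd = 6918 - 2·2254 = 2410 and Qs = 6·2254 - 13082 = 442.
Producer surplus without the control is ½ · (2500 - 6541/3) · 1918 = 919681/3.
With the ceiling, producers sell 442 units at 2254, so PS = ½ · (2254 - 6541/3) · 442 = 48841/3.
Change in producer surplus = 48841/3 - 919681/3 = -290280.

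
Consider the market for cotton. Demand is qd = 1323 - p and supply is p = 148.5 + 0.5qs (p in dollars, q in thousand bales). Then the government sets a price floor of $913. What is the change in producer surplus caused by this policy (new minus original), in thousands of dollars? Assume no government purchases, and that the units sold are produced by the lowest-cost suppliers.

Rearranging supply gives qs = 2p - 297. Setting quantity demanded equal to quantity supplied, 1323 - p = 2p - 297, gives p* = 540 and q* = 783.
Since 913 > 540, the floor is binding.
At p = 913: qd = 1323 - 913 = 410 and qs = 2·913 - 297 = 1529.
Producer surplus without the control is ½ · (540 - 148.5) · 783 = 153272.25.
With the floor, 410 units are sold at 913. The supply price at q = 410 is 353.5, so PS = ½ · [(913 - 148.5) + (913 - 353.5)] · 410 = 271420.
Change in producer surplus = 271420 - 153272.25 = 118147.75.

118147.75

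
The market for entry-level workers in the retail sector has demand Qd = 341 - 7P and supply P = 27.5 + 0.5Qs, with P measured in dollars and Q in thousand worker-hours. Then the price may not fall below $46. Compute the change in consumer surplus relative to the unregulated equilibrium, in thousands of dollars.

-52

Rearranging supply gives Qs = 2P - 55. Equilibrium: 341 - 7P = 2P - 55, so 396 = 9P and P* = 44, Q* = 33.
Because the floor (46) lies above the market-clearing price, it is binding.
At P = 46: Qd = 341 - 7·46 = 19 and Qs = 2·46 - 55 = 37.
Consumer surplus without the control is ½ · (341/7 - 44) · 33 = 1089/14.
With the floor, consumers buy 19 units at 46, so CS = ½ · (341/7 - 46) · 19 = 361/14.
Change in consumer surplus = 361/14 - 1089/14 = -52.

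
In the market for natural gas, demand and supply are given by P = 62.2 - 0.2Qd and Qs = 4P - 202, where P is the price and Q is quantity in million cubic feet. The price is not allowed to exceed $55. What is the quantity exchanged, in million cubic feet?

18

Rearranging demand gives Qd = 311 - 5P. In a free market, 311 - 5P = 4P - 202 gives the equilibrium P* = 57, Q* = 26.
Because the ceiling (55) lies below the market-clearing price, it is binding.
At P = 55: Qd = 311 - 5·55 = 36 and Qs = 4·55 - 202 = 18.
The quantity actually transacted is the short side, supply: 18.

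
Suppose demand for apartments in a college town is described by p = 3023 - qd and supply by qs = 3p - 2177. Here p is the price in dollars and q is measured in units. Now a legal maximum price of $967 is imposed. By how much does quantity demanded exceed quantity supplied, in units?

1332

Rearranging demand gives qd = 3023 - p. In a free market, 3023 - p = 3p - 2177 gives the equilibrium p* = 1300, q* = 1723.
Because the ceiling (967) lies below the market-clearing price, it is binding.
At p = 967: qd = 3023 - 967 = 2056 and qs = 3·967 - 2177 = 724.
Shortage = qd - qs = 2056 - 724 = 1332.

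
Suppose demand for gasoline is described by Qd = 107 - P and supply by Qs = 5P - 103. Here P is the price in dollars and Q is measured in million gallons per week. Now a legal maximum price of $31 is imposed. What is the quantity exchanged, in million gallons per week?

Equilibrium: 107 - P = 5P - 103, so 210 = 6P and P* = 35, Q* = 72.
Since 31 < 35, the ceiling is binding.
At P = 31: Qd = 107 - 31 = 76 and Qs = 5·31 - 103 = 52.
The quantity actually transacted is the short side, supply: 52.

52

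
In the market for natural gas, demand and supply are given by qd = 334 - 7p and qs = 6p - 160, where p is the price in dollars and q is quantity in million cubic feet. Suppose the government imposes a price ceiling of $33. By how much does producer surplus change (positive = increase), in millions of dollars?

Equilibrium: 334 - 7p = 6p - 160, so 494 = 13p and p* = 38, q* = 68.
Because the ceiling (33) lies below the market-clearing price, it is binding.
At p = 33: qd = 334 - 7·33 = 103 and qs = 6·33 - 160 = 38.
Producer surplus without the control is ½ · (38 - 80/3) · 68 = 1156/3.
With the ceiling, producers sell 38 units at 33, so PS = ½ · (33 - 80/3) · 38 = 361/3.
Change in producer surplus = 361/3 - 1156/3 = -265.

-265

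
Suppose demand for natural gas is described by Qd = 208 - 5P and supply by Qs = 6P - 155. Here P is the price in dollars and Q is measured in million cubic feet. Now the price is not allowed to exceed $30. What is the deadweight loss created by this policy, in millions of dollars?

Setting quantity demanded equal to quantity supplied, 208 - 5P = 6P - 155, gives P* = 33 and Q* = 43.
The ceiling of 30 is below the equilibrium price 33, so it binds.
At P = 30: Qd = 208 - 5·30 = 58 and Qs = 6·30 - 155 = 25.
Quantity traded falls to 25. At Q = 25 the demand price is (208 - 25)/5 = 36.6 and the supply price is (155 + 25)/6 = 30.
Deadweight loss = ½ · (36.6 - 30) · (43 - 25) = ½ · 6.6 · 18 = 59.4.

59.4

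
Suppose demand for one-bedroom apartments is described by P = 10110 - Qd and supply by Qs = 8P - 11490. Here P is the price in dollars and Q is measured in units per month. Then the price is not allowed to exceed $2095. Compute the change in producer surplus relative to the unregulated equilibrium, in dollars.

-1979450

Rearranging demand gives Qd = 10110 - P. In a free market, 10110 - P = 8P - 11490 gives the equilibrium P* = 2400, Q* = 7710.
Since 2095 < 2400, the ceiling is binding.
At P = 2095: Qd = 10110 - 2095 = 8015 and Qs = 8·2095 - 11490 = 5270.
Producer surplus without the control is ½ · (2400 - 1436.25) · 7710 = 3715256.25.
With the ceiling, producers sell 5270 units at 2095, so PS = ½ · (2095 - 1436.25) · 5270 = 1735806.25.
Change in producer surplus = 1735806.25 - 3715256.25 = -1979450.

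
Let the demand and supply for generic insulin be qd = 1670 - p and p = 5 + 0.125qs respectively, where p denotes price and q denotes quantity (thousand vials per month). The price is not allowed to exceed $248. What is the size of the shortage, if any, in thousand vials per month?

Rearranging supply gives qs = 8p - 40. Without the control the market clears where 1670 - p = 8p - 40, i.e. p* = 190 and q* = 1480.
Since 248 is above p* = 190, the ceiling does not bind and the free-market outcome prevails.
Since the control does not bind, there is no shortage.

0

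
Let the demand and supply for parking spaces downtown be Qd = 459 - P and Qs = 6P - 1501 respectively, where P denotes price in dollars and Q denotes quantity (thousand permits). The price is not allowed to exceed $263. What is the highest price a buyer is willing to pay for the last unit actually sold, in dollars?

Without the control the market clears where 459 - P = 6P - 1501, i.e. P* = 280 and Q* = 179.
The ceiling of 263 is below the equilibrium price 280, so it binds.
At P = 263: Qd = 459 - 263 = 196 and Qs = 6·263 - 1501 = 77.
Only 77 units reach the market. On the demand curve, the marginal buyer's willingness to pay at Q = 77 is (459 - 77) = 382.

382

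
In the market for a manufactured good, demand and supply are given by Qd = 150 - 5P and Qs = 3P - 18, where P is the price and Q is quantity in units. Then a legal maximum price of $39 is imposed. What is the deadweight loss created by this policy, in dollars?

0

Setting quantity demanded equal to quantity supplied, 150 - 5P = 3P - 18, gives P* = 21 and Q* = 45.
The ceiling of 39 is above the equilibrium price 21, so it is not binding; the market clears at P* = 21, Q* = 45.
Since the control does not bind, no trades are prevented and deadweight loss is zero.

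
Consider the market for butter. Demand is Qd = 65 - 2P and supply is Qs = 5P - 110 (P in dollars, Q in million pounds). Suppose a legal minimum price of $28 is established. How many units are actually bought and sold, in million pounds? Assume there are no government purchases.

Setting quantity demanded equal to quantity supplied, 65 - 2P = 5P - 110, gives P* = 25 and Q* = 15.
The floor of 28 is above the equilibrium price 25, so it binds.
At P = 28: Qd = 65 - 2·28 = 9 and Qs = 5·28 - 110 = 30.
The quantity actually transacted is the short side, demand: 9.

9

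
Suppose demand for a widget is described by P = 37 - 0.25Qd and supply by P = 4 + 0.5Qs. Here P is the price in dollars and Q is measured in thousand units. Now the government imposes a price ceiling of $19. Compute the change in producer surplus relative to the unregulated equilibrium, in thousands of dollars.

-259

Rearranging demand gives Qd = 148 - 4P; rearranging supply gives Qs = 2P - 8. In a free market, 148 - 4P = 2P - 8 gives the equilibrium P* = 26, Q* = 44.
Because the ceiling (19) lies below the market-clearing price, it is binding.
At P = 19: Qd = 148 - 4·19 = 72 and Qs = 2·19 - 8 = 30.
Producer surplus without the control is ½ · (26 - 4) · 44 = 484.
With the ceiling, producers sell 30 units at 19, so PS = ½ · (19 - 4) · 30 = 225.
Change in producer surplus = 225 - 484 = -259.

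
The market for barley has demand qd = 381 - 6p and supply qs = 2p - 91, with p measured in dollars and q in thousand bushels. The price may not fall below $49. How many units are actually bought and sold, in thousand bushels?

27

In a free market, 381 - 6p = 2p - 91 gives the equilibrium p* = 59, q* = 27.
Since 49 is below p* = 59, the floor does not bind and the free-market outcome prevails.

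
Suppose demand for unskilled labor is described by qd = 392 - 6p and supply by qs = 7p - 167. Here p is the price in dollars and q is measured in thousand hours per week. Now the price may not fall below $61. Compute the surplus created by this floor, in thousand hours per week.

234

Without the control the market clears where 392 - 6p = 7p - 167, i.e. p* = 43 and q* = 134.
Since 61 > 43, the floor is binding.
At p = 61: qd = 392 - 6·61 = 26 and qs = 7·61 - 167 = 260.
Surplus = qs - qd = 260 - 26 = 234.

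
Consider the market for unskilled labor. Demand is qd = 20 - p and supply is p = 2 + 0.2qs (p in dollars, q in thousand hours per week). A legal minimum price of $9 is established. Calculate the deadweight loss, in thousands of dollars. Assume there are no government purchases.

9.6

Rearranging supply gives qs = 5p - 10. Without the control the market clears where 20 - p = 5p - 10, i.e. p* = 5 and q* = 15.
The floor of 9 is above the equilibrium price 5, so it binds.
At p = 9: qd = 20 - 9 = 11 and qs = 5·9 - 10 = 35.
Quantity traded falls to 11. At q = 11 the demand price is 20 - 11 = 9 and the supply price is (10 + 11)/5 = 4.2.
Deadweight loss = ½ · (9 - 4.2) · (15 - 11) = ½ · 4.8 · 4 = 9.6.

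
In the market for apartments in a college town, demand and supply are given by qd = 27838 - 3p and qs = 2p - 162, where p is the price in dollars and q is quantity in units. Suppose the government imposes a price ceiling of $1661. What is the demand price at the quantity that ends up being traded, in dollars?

8226

Without the control the market clears where 27838 - 3p = 2p - 162, i.e. p* = 5600 and q* = 11038.
Since 1661 < 5600, the ceiling is binding.
At p = 1661: qd = 27838 - 3·1661 = 22855 and qs = 2·1661 - 162 = 3160.
Only 3160 units reach the market. On the demand curve, the marginal buyer's willingness to pay at q = 3160 is (27838 - 3160)/3 = 8226.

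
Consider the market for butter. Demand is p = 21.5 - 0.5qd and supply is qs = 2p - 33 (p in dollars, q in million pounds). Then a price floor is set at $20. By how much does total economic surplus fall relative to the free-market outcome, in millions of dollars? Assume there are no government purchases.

2

Rearranging demand gives qd = 43 - 2p. Without the control the market clears where 43 - 2p = 2p - 33, i.e. p* = 19 and q* = 5.
The floor of 20 is above the equilibrium price 19, so it binds.
At p = 20: qd = 43 - 2·20 = 3 and qs = 2·20 - 33 = 7.
Quantity traded falls to 3. At q = 3 the demand price is (43 - 3)/2 = 20 and the supply price is (33 + 3)/2 = 18.
Deadweight loss = ½ · (20 - 18) · (5 - 3) = ½ · 2 · 2 = 2.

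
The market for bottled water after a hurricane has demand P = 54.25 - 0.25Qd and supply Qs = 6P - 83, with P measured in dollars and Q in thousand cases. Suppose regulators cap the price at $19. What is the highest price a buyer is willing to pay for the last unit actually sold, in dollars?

Rearranging demand gives Qd = 217 - 4P. Setting quantity demanded equal to quantity supplied, 217 - 4P = 6P - 83, gives P* = 30 and Q* = 97.
The ceiling of 19 is below the equilibrium price 30, so it binds.
At P = 19: Qd = 217 - 4·19 = 141 and Qs = 6·19 - 83 = 31.
Only 31 units reach the market. On the demand curve, the marginal buyer's willingness to pay at Q = 31 is (217 - 31)/4 = 46.5.

46.5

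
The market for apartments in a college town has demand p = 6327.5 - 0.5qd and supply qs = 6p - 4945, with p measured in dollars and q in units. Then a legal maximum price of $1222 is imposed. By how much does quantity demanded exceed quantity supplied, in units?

Rearranging demand gives qd = 12655 - 2p. In a free market, 12655 - 2p = 6p - 4945 gives the equilibrium p* = 2200, q* = 8255.
Because the ceiling (1222) lies below the market-clearing price, it is binding.
At p = 1222: qd = 12655 - 2·1222 = 10211 and qs = 6·1222 - 4945 = 2387.
Shortage = qd - qs = 10211 - 2387 = 7824.

7824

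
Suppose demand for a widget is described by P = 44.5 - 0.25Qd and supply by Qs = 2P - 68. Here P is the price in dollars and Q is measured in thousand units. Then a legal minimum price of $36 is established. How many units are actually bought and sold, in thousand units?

Rearranging demand gives Qd = 178 - 4P. Equilibrium: 178 - 4P = 2P - 68, so 246 = 6P and P* = 41, Q* = 14.
Since 36 is below P* = 41, the floor does not bind and the free-market outcome prevails.

14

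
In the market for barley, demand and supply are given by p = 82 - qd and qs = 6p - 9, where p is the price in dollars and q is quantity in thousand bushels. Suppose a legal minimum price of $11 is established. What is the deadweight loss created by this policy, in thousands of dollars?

0

Rearranging demand gives qd = 82 - p. In a free market, 82 - p = 6p - 9 gives the equilibrium p* = 13, q* = 69.
The floor of 11 is below the equilibrium price 13, so it is not binding; the market clears at p* = 13, q* = 69.
Since the control does not bind, no trades are prevented and deadweight loss is zero.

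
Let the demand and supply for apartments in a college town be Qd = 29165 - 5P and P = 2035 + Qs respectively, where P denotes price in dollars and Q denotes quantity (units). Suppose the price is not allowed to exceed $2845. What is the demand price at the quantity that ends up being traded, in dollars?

Rearranging supply gives Qs = P - 2035. Equilibrium: 29165 - 5P = P - 2035, so 31200 = 6P and P* = 5200, Q* = 3165.
Because the ceiling (2845) lies below the market-clearing price, it is binding.
At P = 2845: Qd = 29165 - 5·2845 = 14940 and Qs = 2845 - 2035 = 810.
Only 810 units reach the market. On the demand curve, the marginal buyer's willingness to pay at Q = 810 is (29165 - 810)/5 = 5671.

5671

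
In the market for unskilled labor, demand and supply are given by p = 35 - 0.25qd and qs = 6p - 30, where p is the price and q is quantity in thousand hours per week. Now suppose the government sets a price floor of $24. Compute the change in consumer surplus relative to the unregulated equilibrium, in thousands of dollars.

-406

Rearranging demand gives qd = 140 - 4p. Without the control the market clears where 140 - 4p = 6p - 30, i.e. p* = 17 and q* = 72.
The floor of 24 is above the equilibrium price 17, so it binds.
At p = 24: qd = 140 - 4·24 = 44 and qs = 6·24 - 30 = 114.
Consumer surplus without the control is ½ · (35 - 17) · 72 = 648.
With the floor, consumers buy 44 units at 24, so CS = ½ · (35 - 24) · 44 = 242.
Change in consumer surplus = 242 - 648 = -406.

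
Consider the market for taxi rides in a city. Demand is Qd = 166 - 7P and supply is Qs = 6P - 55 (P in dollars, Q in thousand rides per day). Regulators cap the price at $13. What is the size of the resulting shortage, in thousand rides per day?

52

Equilibrium: 166 - 7P = 6P - 55, so 221 = 13P and P* = 17, Q* = 47.
Because the ceiling (13) lies below the market-clearing price, it is binding.
At P = 13: Qd = 166 - 7·13 = 75 and Qs = 6·13 - 55 = 23.
Shortage = Qd - Qs = 75 - 23 = 52.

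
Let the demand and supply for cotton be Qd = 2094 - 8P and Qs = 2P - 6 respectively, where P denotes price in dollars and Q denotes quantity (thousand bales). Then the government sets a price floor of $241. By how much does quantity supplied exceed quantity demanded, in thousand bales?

In a free market, 2094 - 8P = 2P - 6 gives the equilibrium P* = 210, Q* = 414.
Because the floor (241) lies above the market-clearing price, it is binding.
At P = 241: Qd = 2094 - 8·241 = 166 and Qs = 2·241 - 6 = 476.
Surplus = Qs - Qd = 476 - 166 = 310.

310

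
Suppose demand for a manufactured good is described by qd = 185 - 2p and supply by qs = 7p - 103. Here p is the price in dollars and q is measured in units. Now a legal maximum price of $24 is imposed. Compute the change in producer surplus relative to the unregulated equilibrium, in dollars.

Equilibrium: 185 - 2p = 7p - 103, so 288 = 9p and p* = 32, q* = 121.
The ceiling of 24 is below the equilibrium price 32, so it binds.
At p = 24: qd = 185 - 2·24 = 137 and qs = 7·24 - 103 = 65.
Producer surplus without the control is ½ · (32 - 103/7) · 121 = 14641/14.
With the ceiling, producers sell 65 units at 24, so PS = ½ · (24 - 103/7) · 65 = 4225/14.
Change in producer surplus = 4225/14 - 14641/14 = -744.

-744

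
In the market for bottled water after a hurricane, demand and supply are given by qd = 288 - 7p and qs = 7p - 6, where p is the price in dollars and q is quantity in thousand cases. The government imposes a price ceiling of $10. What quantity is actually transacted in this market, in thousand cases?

64

In a free market, 288 - 7p = 7p - 6 gives the equilibrium p* = 21, q* = 141.
Since 10 < 21, the ceiling is binding.
At p = 10: qd = 288 - 7·10 = 218 and qs = 7·10 - 6 = 64.
The quantity actually transacted is the short side, supply: 64.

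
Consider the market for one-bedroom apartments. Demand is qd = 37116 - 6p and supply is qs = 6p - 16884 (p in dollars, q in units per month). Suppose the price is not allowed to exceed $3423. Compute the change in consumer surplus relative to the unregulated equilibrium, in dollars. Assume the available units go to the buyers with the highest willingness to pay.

In a free market, 37116 - 6p = 6p - 16884 gives the equilibrium p* = 4500, q* = 10116.
The ceiling of 3423 is below the equilibrium price 4500, so it binds.
At p = 3423: qd = 37116 - 6·3423 = 16578 and qs = 6·3423 - 16884 = 3654.
Consumer surplus without the control is ½ · (6186 - 4500) · 10116 = 8527788.
With the ceiling, 3654 units are sold at 3423 (assume they go to the highest-value buyers). The demand price at q = 3654 is 5577, so CS = ½ · [(6186 - 3423) + (5577 - 3423)] · 3654 = 8983359.
Change in consumer surplus = 8983359 - 8527788 = 455571.

455571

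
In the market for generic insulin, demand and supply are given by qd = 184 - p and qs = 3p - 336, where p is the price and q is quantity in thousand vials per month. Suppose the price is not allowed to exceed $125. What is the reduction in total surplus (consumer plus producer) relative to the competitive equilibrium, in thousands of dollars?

150

In a free market, 184 - p = 3p - 336 gives the equilibrium p* = 130, q* = 54.
Since 125 < 130, the ceiling is binding.
At p = 125: qd = 184 - 125 = 59 and qs = 3·125 - 336 = 39.
Quantity traded falls to 39. At q = 39 the demand price is 184 - 39 = 145 and the supply price is (336 + 39)/3 = 125.
Deadweight loss = ½ · (145 - 125) · (54 - 39) = ½ · 20 · 15 = 150.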